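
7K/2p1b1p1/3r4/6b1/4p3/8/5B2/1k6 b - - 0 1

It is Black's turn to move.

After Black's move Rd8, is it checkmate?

After Rd8: white king on h8; in check: yes, from the black rook on d8.
White has 2 legal replies: Kh7, Kxg7.
In check but a legal move exists → not checkmate.

no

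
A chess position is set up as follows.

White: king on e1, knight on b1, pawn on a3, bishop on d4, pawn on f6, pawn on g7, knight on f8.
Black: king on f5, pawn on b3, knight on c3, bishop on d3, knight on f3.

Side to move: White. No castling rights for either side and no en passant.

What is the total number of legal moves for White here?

White to move; king on e1.
In check: yes, from the black knight on f3.
Legal moves: Kf2.
Count: 1.

1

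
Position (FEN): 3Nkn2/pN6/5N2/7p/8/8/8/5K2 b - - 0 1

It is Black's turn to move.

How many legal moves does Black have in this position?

Black to move; king on e8.
In check: yes, from the white knight on f6.
Legal moves: Ke7.
Count: 1.

1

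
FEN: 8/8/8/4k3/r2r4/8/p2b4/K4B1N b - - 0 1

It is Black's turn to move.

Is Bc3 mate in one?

yes

After Bc3: white king on a1; in check: yes, from the black bishop on c3.
King squares — b1: attacked by Pa2; a2: attacked by Ra4; b2: attacked by Bc3.
White has no legal moves → checkmate.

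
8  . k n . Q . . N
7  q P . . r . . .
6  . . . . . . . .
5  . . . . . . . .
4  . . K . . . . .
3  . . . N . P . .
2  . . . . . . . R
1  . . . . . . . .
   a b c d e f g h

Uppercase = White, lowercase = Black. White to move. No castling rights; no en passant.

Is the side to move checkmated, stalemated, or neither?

White to move; white king on c4.
In check: no.
Legal moves for White include: Nf7, Ng6, Qg8, Qf8, Qd8, Qxc8#, Qf7, Qxe7, Qd7, Qg6, Qc6, Qh5, Qb5, Qa4, Kd5, Kb5, Kb4, Kc3, ... (list truncated; more exist).
White has legal moves and is not in check → neither.

neither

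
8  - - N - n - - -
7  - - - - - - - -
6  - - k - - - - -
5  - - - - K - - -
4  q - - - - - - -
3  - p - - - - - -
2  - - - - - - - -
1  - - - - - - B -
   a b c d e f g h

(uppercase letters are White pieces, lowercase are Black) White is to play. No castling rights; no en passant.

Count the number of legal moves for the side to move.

13

White to move; king on e5.
In check: no.
Legal moves: Ne7+, Na7+, Nd6, Nb6, Ke6, Kf5, Ba7, Bb6, Bc5, Bd4, Be3, Bh2, Bf2.
Count: 13.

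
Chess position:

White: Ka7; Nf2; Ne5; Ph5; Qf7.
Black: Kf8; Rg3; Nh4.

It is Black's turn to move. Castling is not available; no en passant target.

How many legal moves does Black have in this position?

Black to move; king on f8.
In check: yes, from the white queen on f7.
Legal moves: none.
Count: 0.

0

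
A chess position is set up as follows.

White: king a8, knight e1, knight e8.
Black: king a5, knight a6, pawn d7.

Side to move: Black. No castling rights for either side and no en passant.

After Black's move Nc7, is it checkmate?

After Nc7: white king on a8; in check: yes, from the black knight on c7.
White has 4 legal replies: Kb8, Kb7, Ka7, Nxc7.
In check but a legal move exists → not checkmate.

no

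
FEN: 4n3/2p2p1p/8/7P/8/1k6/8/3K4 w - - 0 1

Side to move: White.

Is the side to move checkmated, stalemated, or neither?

neither

White to move; white king on d1.
In check: no.
Legal moves for White: Ke2, Kd2, Ke1, Kc1, h6.
White has 5 legal moves and is not in check → neither.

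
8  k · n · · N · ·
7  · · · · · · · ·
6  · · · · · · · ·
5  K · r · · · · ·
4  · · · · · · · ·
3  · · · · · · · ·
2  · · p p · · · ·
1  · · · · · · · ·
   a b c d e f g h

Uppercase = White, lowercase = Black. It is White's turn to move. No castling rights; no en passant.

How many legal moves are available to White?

White to move; king on a5.
In check: yes, from the black rook on c5.
Legal moves: Ka6, Kb4, Ka4.
Count: 3.

3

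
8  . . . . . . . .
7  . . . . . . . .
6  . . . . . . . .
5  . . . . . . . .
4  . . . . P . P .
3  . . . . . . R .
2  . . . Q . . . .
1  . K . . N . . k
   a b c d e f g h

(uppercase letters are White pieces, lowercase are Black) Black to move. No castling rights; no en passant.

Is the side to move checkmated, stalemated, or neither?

stalemate

Black to move; black king on h1.
In check: no.
King squares — g1: attacked by Rg3; g2: attacked by Ne1; h2: attacked by Qd2.
Legal moves for Black: none.
Not in check and no legal moves → stalemate.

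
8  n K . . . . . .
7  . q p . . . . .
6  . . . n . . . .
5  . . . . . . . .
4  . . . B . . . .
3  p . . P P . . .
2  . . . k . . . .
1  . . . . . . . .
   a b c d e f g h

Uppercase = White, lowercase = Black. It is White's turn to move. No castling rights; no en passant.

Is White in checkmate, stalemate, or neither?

checkmate

White to move; white king on b8.
In check: yes, from the black queen on b7.
King squares — a7: attacked by Qb7; b7: attacked by Nd6; c7: attacked by Qb7; a8: attacked by Qb7; c8: attacked by Nd6.
Legal moves for White: none.
In check with no legal moves → checkmate.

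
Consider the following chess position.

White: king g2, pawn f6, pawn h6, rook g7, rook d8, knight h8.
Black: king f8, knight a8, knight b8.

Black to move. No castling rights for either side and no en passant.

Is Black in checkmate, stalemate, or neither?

Black to move; black king on f8.
In check: yes, from the white rook on d8.
King squares — e7: attacked by Pf6; f7: attacked by Rg7; g7: attacked by Pf6; e8: attacked by Rd8; g8: attacked by Rg7.
Legal moves for Black: none.
In check with no legal moves → checkmate.

checkmate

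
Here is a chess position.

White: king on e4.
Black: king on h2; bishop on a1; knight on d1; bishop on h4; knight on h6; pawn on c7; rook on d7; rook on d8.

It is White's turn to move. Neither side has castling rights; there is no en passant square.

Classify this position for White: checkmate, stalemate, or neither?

White to move; white king on e4.
In check: no.
Legal moves for White: Kf4, Kf3.
White has 2 legal moves and is not in check → neither.

neither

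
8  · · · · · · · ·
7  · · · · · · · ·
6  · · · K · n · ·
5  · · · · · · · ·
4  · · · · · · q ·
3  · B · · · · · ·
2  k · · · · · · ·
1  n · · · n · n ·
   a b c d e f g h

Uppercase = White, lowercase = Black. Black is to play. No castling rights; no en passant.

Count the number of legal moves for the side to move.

5

Black to move; king on a2.
In check: yes, from the white bishop on b3.
Legal moves: Kxb3, Ka3, Kb2, Kb1, Nxb3.
Count: 5.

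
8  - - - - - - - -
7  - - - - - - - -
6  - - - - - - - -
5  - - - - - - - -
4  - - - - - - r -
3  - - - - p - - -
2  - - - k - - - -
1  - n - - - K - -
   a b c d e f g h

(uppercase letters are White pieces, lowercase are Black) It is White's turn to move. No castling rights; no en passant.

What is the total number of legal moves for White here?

White to move; king on f1.
In check: no.
Legal moves: none.
Count: 0.

0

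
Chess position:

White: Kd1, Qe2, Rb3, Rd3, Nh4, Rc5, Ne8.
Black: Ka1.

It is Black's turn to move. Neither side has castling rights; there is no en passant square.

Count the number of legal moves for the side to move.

Black to move; king on a1.
In check: no.
Legal moves: none.
Count: 0.

0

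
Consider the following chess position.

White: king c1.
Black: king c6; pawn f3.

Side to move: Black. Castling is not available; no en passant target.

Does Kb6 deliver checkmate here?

After Kb6: white king on c1; in check: no.
White is not in check, so this cannot be checkmate.

no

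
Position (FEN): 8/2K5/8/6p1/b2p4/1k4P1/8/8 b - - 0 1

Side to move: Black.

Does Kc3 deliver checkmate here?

After Kc3: white king on c7; in check: no.
White is not in check, so this cannot be checkmate.

no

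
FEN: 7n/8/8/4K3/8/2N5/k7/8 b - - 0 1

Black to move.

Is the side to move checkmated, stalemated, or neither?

Black to move; black king on a2.
In check: yes, from the white knight on c3.
Legal moves for Black: Kb3, Ka3, Kb2, Ka1.
Black is in check but has 4 legal moves → neither.

neither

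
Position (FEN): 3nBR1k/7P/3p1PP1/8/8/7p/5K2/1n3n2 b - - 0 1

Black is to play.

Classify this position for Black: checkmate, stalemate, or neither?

Black to move; black king on h8.
In check: yes, from the white rook on f8.
King squares — g7: attacked by Pf6; h7: attacked by Pg6; g8: attacked by Ph7.
Legal moves for Black: none.
In check with no legal moves → checkmate.

checkmate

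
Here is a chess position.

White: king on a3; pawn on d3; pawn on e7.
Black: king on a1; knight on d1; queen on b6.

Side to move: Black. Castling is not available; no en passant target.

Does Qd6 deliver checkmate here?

no

After Qd6: white king on a3; in check: yes, from the black queen on d6.
White has 2 legal replies: Ka4, Kb3.
In check but a legal move exists → not checkmate.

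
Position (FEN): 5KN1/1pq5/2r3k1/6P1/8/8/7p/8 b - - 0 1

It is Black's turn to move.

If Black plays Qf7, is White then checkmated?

After Qf7: white king on f8; in check: yes, from the black queen on f7.
King squares — e7: attacked by Qf7; f7: attacked by Kg6; g7: attacked by Kg6; e8: attacked by Qf7; g8: own knight.
White has no legal moves → checkmate.

yes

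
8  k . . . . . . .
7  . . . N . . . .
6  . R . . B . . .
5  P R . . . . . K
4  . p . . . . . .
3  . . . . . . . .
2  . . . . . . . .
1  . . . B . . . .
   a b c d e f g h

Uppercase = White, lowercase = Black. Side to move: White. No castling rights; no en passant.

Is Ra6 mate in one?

yes

After Ra6: black king on a8; in check: yes, from the white rook on a6.
King squares — a7: attacked by Ra6; b7: attacked by Rb5; b8: attacked by Rb5.
Black has no legal moves → checkmate.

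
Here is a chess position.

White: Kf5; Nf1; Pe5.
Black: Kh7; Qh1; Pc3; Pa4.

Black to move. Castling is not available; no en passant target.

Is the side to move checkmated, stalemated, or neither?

neither

Black to move; black king on h7.
In check: no.
Legal moves for Black include: Kh8, Kg8, Kg7, Kh6, Qa8, Qb7, Qh6, Qc6, Qh5+, Qd5, Qh4, Qe4+, Qh3+, Qf3+, Qh2, Qg2, Qg1, Qxf1+, ... (list truncated; more exist).
Black has legal moves and is not in check → neither.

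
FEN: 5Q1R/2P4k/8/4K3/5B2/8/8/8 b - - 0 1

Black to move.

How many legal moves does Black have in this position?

Black to move; king on h7.
In check: yes, from the white rook on h8.
Legal moves: Kg6.
Count: 1.

1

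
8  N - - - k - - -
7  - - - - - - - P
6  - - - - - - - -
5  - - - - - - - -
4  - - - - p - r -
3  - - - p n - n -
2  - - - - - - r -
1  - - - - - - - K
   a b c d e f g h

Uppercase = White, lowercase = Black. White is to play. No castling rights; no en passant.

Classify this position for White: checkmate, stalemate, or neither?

White to move; white king on h1.
In check: yes, from the black knight on g3.
King squares — g1: attacked by Rg2; g2: attacked by Ne3; h2: attacked by Rg2.
Legal moves for White: none.
In check with no legal moves → checkmate.

checkmate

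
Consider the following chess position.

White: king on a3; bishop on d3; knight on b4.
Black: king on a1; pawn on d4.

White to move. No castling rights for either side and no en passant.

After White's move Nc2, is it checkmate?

no

After Nc2: black king on a1; in check: yes, from the white knight on c2.
Black has 1 legal reply: Kb1.
In check but a legal move exists → not checkmate.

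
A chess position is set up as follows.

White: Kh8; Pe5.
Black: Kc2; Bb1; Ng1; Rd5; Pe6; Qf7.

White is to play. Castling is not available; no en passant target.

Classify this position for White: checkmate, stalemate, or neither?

White to move; white king on h8.
In check: no.
King squares — g7: attacked by Qf7; h7: attacked by Qf7; g8: attacked by Qf7.
Legal moves for White: none.
Not in check and no legal moves → stalemate.

stalemate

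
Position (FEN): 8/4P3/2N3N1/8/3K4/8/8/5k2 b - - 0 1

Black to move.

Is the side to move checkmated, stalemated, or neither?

Black to move; black king on f1.
In check: no.
Legal moves for Black: Kg2, Kf2, Ke2, Kg1, Ke1.
Black has 5 legal moves and is not in check → neither.

neither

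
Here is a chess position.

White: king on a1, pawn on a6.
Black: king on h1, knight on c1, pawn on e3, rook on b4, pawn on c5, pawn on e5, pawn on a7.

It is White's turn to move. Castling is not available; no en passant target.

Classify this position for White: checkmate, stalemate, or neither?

stalemate

White to move; white king on a1.
In check: no.
King squares — b1: attacked by Rb4; a2: attacked by Nc1; b2: attacked by Rb4.
Legal moves for White: none.
Not in check and no legal moves → stalemate.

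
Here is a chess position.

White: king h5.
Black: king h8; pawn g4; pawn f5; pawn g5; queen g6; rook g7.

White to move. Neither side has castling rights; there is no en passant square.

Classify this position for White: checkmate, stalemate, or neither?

checkmate

White to move; white king on h5.
In check: yes, from the black queen on g6.
King squares — g4: attacked by Pf5; h4: attacked by Pg5; g5: attacked by Qg6; g6: attacked by Rg7; h6: attacked by Qg6.
Legal moves for White: none.
In check with no legal moves → checkmate.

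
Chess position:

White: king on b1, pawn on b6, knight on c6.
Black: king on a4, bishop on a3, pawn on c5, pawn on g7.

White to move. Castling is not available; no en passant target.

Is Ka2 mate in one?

After Ka2: black king on a4; in check: no.
Black is not in check, so this cannot be checkmate.

no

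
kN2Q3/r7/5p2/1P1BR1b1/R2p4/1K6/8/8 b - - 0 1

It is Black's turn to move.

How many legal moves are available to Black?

Black to move; king on a8.
In check: yes, from the white bishop on d5.
Legal moves: none.
Count: 0.

0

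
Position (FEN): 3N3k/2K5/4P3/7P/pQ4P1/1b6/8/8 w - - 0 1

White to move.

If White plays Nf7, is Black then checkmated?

After Nf7: black king on h8; in check: yes, from the white knight on f7.
Black has 3 legal replies: Kg8, Kh7, Kg7.
In check but a legal move exists → not checkmate.

no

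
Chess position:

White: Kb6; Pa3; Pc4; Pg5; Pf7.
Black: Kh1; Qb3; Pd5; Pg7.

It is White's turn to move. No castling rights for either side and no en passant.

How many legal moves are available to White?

6

White to move; king on b6.
In check: yes, from the black queen on b3.
Legal moves: Kc7, Ka7, Kc6, Ka6, Kc5, Ka5.
Count: 6.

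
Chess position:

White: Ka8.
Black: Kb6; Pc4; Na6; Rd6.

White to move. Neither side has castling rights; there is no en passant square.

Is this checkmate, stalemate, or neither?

stalemate

White to move; white king on a8.
In check: no.
King squares — a7: attacked by Kb6; b7: attacked by Kb6; b8: attacked by Na6.
Legal moves for White: none.
Not in check and no legal moves → stalemate.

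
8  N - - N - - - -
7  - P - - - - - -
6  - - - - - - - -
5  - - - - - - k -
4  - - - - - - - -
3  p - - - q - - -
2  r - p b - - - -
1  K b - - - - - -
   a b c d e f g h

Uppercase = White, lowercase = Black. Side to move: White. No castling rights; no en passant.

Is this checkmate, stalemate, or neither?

checkmate

White to move; white king on a1.
In check: yes, from the black rook on a2.
King squares — b1: attacked by Pc2; a2: attacked by Bb1; b2: attacked by Ra2.
Legal moves for White: none.
In check with no legal moves → checkmate.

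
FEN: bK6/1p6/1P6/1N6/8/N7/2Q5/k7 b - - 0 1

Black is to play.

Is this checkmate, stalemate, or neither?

Black to move; black king on a1.
In check: no.
King squares — b1: attacked by Qc2; a2: attacked by Qc2; b2: attacked by Qc2.
Legal moves for Black: none.
Not in check and no legal moves → stalemate.

stalemate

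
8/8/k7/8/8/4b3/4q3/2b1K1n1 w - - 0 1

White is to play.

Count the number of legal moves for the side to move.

White to move; king on e1.
In check: yes, from the black queen on e2.
Legal moves: none.
Count: 0.

0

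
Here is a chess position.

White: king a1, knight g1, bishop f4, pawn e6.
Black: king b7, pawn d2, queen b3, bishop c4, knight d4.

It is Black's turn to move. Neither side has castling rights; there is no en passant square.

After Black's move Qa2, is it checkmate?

yes

After Qa2: white king on a1; in check: yes, from the black queen on a2.
King squares — b1: attacked by Qa2; a2: attacked by Bc4; b2: attacked by Qa2.
White has no legal moves → checkmate.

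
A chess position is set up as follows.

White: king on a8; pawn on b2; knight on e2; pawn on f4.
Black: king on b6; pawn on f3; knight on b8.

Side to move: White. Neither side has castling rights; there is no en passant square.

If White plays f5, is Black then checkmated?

no

After f5: black king on b6; in check: no.
Black is not in check, so this cannot be checkmate.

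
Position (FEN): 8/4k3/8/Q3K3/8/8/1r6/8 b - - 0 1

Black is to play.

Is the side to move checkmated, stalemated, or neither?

Black to move; black king on e7.
In check: no.
Legal moves for Black: Kf8, Ke8, Kf7, Kd7, Rb8, Rb7, Rb6, Rb5+, Rb4, Rb3, Rh2, Rg2, Rf2, Re2+, Rd2, Rc2, Ra2, Rb1.
Black has 18 legal moves and is not in check → neither.

neither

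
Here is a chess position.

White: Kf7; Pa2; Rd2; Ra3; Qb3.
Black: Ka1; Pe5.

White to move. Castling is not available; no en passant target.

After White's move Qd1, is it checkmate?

After Qd1: black king on a1; in check: yes, from the white queen on d1.
King squares — b1: attacked by Qd1; a2: attacked by Rd2; b2: attacked by Rd2.
Black has no legal moves → checkmate.

yes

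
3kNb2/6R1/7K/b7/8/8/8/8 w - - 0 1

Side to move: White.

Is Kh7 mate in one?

After Kh7: black king on d8; in check: no.
Black is not in check, so this cannot be checkmate.

no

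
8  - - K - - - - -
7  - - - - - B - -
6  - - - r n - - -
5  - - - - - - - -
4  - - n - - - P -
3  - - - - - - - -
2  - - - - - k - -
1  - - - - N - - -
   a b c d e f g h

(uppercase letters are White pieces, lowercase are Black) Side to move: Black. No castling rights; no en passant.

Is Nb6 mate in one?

no

After Nb6: white king on c8; in check: yes, from the black knight on b6.
White has 2 legal replies: Kb8, Kb7.
In check but a legal move exists → not checkmate.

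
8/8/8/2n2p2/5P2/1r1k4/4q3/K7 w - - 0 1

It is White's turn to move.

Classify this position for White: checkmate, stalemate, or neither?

White to move; white king on a1.
In check: no.
King squares — b1: attacked by Rb3; a2: attacked by Qe2; b2: attacked by Qe2.
Legal moves for White: none.
Not in check and no legal moves → stalemate.

stalemate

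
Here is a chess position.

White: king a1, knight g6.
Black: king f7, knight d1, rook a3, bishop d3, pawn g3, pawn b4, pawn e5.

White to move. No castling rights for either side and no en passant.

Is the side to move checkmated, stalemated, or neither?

checkmate

White to move; white king on a1.
In check: yes, from the black rook on a3.
King squares — b1: attacked by Bd3; a2: attacked by Ra3; b2: attacked by Nd1.
Legal moves for White: none.
In check with no legal moves → checkmate.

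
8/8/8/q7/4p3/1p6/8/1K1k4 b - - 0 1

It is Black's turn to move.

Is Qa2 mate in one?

After Qa2: white king on b1; in check: yes, from the black queen on a2.
King squares — a1: attacked by Qa2; c1: attacked by Kd1; a2: attacked by Pb3; b2: attacked by Qa2; c2: attacked by Kd1.
White has no legal moves → checkmate.

yes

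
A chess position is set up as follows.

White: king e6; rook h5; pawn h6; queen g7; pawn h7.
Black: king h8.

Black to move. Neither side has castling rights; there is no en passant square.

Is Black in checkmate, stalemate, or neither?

checkmate

Black to move; black king on h8.
In check: yes, from the white queen on g7.
King squares — g7: attacked by Ph6; h7: attacked by Qg7; g8: attacked by Qg7.
Legal moves for Black: none.
In check with no legal moves → checkmate.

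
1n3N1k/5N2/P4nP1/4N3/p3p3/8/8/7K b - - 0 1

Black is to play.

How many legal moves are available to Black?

2

Black to move; king on h8.
In check: yes, from the white knight on f7.
Legal moves: Kg8, Kg7.
Count: 2.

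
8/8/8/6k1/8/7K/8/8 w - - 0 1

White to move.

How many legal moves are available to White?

3

White to move; king on h3.
In check: no.
Legal moves: Kg3, Kh2, Kg2.
Count: 3.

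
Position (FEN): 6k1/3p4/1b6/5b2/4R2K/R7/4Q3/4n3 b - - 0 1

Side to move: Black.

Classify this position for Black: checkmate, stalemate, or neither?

Black to move; black king on g8.
In check: no.
Legal moves for Black include: Kh8, Kf8, Kh7, Kg7, Kf7, Bd8+, Bc7, Ba7, Bc5, Ba5, Bd4, Be3, Bf2+, Bg1, Bh7, Bg6, Be6, Bg4, ... (list truncated; more exist).
Black has legal moves and is not in check → neither.

neither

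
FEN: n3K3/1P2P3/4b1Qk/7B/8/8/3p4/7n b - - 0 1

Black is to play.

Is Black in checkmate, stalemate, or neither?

checkmate

Black to move; black king on h6.
In check: yes, from the white queen on g6.
King squares — g5: attacked by Qg6; h5: attacked by Qg6; g6: attacked by Bh5; g7: attacked by Qg6; h7: attacked by Qg6.
Legal moves for Black: none.
In check with no legal moves → checkmate.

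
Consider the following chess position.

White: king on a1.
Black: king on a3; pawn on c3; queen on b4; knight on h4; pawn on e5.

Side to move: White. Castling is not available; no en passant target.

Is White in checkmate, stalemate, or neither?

White to move; white king on a1.
In check: no.
King squares — b1: attacked by Qb4; a2: attacked by Ka3; b2: attacked by Ka3.
Legal moves for White: none.
Not in check and no legal moves → stalemate.

stalemate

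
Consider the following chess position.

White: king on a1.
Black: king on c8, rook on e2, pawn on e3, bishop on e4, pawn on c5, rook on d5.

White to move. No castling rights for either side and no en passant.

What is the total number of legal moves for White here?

0

White to move; king on a1.
In check: no.
Legal moves: none.
Count: 0.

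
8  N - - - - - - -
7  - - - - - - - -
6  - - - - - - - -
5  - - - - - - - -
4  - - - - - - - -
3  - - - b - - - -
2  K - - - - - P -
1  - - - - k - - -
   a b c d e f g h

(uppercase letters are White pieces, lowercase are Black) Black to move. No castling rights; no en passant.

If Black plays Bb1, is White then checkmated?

no

After Bb1: white king on a2; in check: yes, from the black bishop on b1.
White has 5 legal replies: Kb3, Ka3, Kb2, Kxb1, Ka1.
In check but a legal move exists → not checkmate.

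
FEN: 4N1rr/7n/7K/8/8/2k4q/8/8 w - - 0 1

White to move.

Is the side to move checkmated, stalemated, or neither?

checkmate

White to move; white king on h6.
In check: yes, from the black queen on h3.
King squares — g5: attacked by Nh7; h5: attacked by Qh3; g6: attacked by Rg8; g7: attacked by Rg8; h7: attacked by Qh3.
Legal moves for White: none.
In check with no legal moves → checkmate.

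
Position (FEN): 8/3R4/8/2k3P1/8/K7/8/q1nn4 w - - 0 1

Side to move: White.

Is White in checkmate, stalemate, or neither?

White to move; white king on a3.
In check: yes, from the black queen on a1.
King squares — a2: attacked by Qa1; b2: attacked by Qa1; b3: attacked by Nc1; a4: attacked by Qa1; b4: attacked by Kc5.
Legal moves for White: none.
In check with no legal moves → checkmate.

checkmate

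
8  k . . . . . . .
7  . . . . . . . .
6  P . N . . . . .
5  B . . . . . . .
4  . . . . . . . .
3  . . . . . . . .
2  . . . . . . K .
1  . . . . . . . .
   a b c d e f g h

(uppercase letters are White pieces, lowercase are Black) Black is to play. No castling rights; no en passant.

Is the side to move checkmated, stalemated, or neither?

stalemate

Black to move; black king on a8.
In check: no.
King squares — a7: attacked by Nc6; b7: attacked by Pa6; b8: attacked by Nc6.
Legal moves for Black: none.
Not in check and no legal moves → stalemate.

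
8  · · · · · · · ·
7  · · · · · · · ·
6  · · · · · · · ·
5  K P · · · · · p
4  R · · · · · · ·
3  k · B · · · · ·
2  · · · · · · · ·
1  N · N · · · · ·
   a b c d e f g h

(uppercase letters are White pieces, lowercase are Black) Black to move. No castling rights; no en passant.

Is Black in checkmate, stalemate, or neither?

Black to move; black king on a3.
In check: yes, from the white rook on a4.
King squares — a2: attacked by Nc1; b2: attacked by Bc3; b3: attacked by Na1; a4: attacked by Ka5; b4: attacked by Bc3.
Legal moves for Black: none.
In check with no legal moves → checkmate.

checkmate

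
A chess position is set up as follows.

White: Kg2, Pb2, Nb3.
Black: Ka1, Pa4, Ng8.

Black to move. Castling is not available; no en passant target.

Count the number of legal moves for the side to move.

4

Black to move; king on a1.
In check: yes, from the white knight on b3.
Legal moves: Kxb2, Ka2, Kb1, axb3.
Count: 4.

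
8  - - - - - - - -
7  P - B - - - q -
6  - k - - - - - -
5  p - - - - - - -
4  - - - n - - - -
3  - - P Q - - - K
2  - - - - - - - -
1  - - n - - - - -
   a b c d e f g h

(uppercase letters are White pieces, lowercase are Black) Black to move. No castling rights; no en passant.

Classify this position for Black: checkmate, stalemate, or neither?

neither

Black to move; black king on b6.
In check: yes, from the white bishop on c7.
Legal moves for Black: Kxc7, Kb7, Kxa7, Kc6, Kc5, Qxc7.
Black is in check but has 6 legal moves → neither.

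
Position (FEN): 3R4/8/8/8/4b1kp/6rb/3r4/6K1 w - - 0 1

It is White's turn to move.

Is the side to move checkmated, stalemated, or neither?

White to move; white king on g1.
In check: yes, from the black rook on g3.
King squares — f1: attacked by Bh3; h1: attacked by Be4; f2: attacked by Rd2; g2: attacked by Rd2; h2: attacked by Rd2.
Legal moves for White: none.
In check with no legal moves → checkmate.

checkmate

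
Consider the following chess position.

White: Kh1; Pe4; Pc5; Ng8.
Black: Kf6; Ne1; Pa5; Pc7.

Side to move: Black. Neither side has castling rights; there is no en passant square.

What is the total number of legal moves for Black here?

6

Black to move; king on f6.
In check: yes, from the white knight on g8.
Legal moves: Kg7, Kf7, Kg6, Ke6, Kg5, Ke5.
Count: 6.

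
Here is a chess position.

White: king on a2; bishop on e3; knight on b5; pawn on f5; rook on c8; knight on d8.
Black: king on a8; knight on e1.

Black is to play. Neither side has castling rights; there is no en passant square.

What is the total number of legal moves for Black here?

Black to move; king on a8.
In check: yes, from the white rook on c8.
Legal moves: none.
Count: 0.

0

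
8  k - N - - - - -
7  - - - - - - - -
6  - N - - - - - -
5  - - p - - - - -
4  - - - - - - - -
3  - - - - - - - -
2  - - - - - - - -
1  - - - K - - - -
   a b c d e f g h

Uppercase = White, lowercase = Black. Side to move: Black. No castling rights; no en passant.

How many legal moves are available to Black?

2

Black to move; king on a8.
In check: yes, from the white knight on b6.
Legal moves: Kb8, Kb7.
Count: 2.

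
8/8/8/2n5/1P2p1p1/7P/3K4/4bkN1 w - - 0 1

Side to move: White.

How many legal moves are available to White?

4

White to move; king on d2.
In check: yes, from the black bishop on e1.
Legal moves: Ke3, Kc2, Kd1, Kc1.
Count: 4.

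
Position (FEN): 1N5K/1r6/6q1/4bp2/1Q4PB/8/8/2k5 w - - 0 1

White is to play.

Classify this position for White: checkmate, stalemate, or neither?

White to move; white king on h8.
In check: yes, from the black bishop on e5.
King squares — g7: attacked by Be5; h7: attacked by Qg6; g8: attacked by Qg6.
Legal moves for White: Bf6.
White is in check but has 1 legal move → neither.

neither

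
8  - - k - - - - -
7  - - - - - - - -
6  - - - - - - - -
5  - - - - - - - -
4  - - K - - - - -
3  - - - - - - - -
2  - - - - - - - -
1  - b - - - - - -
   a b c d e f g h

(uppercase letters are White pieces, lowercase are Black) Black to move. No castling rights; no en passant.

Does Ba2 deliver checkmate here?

no

After Ba2: white king on c4; in check: yes, from the black bishop on a2.
White has 6 legal replies: Kc5, Kb5, Kd4, Kb4, Kd3, Kc3.
In check but a legal move exists → not checkmate.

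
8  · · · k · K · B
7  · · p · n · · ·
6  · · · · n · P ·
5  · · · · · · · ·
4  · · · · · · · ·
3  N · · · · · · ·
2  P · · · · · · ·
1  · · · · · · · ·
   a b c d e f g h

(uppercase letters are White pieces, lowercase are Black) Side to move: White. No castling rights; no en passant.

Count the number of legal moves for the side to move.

1

White to move; king on f8.
In check: yes, from the black knight on e6.
Legal moves: Kf7.
Count: 1.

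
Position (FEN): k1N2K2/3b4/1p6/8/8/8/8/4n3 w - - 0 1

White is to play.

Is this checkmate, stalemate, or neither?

neither

White to move; white king on f8.
In check: no.
Legal moves for White: Kg8, Kg7, Kf7, Ke7, Ne7, Na7, Nd6, Nxb6+.
White has 8 legal moves and is not in check → neither.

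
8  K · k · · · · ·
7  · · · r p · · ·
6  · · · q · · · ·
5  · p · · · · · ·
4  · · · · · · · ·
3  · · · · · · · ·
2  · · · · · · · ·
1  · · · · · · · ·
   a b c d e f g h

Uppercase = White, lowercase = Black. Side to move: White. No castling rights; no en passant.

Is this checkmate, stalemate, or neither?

stalemate

White to move; white king on a8.
In check: no.
King squares — a7: attacked by Rd7; b7: attacked by Rd7; b8: attacked by Qd6.
Legal moves for White: none.
Not in check and no legal moves → stalemate.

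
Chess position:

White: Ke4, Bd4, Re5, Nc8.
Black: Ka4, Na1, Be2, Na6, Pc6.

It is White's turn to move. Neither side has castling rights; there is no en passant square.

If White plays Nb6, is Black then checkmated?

no

After Nb6: black king on a4; in check: yes, from the white knight on b6.
Black has 3 legal replies: Kb4, Kb3, Ka3.
In check but a legal move exists → not checkmate.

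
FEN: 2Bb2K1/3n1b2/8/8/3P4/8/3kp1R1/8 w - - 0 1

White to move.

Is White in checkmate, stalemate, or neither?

White to move; white king on g8.
In check: yes, from the black bishop on f7.
Legal moves for White: Kh8, Kh7, Kg7, Kxf7.
White is in check but has 4 legal moves → neither.

neither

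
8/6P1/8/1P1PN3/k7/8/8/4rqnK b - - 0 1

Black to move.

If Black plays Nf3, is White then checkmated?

After Nf3: white king on h1; in check: yes, from the black queen on f1.
King squares — g1: attacked by Qf1; g2: attacked by Qf1; h2: attacked by Nf3.
White has no legal moves → checkmate.

yes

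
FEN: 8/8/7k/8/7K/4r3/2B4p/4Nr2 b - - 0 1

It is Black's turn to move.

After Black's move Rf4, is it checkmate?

After Rf4: white king on h4; in check: yes, from the black rook on f4.
King squares — g3: attacked by Re3; h3: attacked by Re3; g4: attacked by Rf4; g5: attacked by Kh6; h5: attacked by Kh6.
White has no legal moves → checkmate.

yes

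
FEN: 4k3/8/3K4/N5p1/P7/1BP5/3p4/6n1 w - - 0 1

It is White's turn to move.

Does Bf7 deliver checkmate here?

no

After Bf7: black king on e8; in check: yes, from the white bishop on f7.
Black has 3 legal replies: Kf8, Kd8, Kxf7.
In check but a legal move exists → not checkmate.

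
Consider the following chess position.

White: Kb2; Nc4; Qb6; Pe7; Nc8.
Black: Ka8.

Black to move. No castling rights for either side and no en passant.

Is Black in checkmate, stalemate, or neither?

Black to move; black king on a8.
In check: no.
King squares — a7: attacked by Qb6; b7: attacked by Qb6; b8: attacked by Qb6.
Legal moves for Black: none.
Not in check and no legal moves → stalemate.

stalemate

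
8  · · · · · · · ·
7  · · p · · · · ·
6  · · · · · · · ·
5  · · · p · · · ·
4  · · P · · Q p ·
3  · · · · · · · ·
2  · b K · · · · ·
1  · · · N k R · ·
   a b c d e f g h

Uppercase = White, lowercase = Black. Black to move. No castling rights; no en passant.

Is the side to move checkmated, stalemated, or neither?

Black to move; black king on e1.
In check: yes, from the white rook on f1.
Legal moves for Black: Ke2.
Black is in check but has 1 legal move → neither.

neither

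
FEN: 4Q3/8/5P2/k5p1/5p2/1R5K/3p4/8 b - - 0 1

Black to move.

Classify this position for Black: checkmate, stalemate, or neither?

Black to move; black king on a5.
In check: no.
Legal moves for Black: Ka6, g4+, f3, d1=Q, d1=R, d1=B, d1=N.
Black has 7 legal moves and is not in check → neither.

neither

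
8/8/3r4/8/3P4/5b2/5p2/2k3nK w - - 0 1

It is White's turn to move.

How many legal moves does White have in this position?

White to move; king on h1.
In check: yes, from the black bishop on f3.
Legal moves: Kh2.
Count: 1.

1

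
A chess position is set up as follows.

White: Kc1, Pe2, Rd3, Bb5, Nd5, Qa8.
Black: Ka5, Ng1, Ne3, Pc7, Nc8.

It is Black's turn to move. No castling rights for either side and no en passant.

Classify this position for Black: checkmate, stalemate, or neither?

Black to move; black king on a5.
In check: yes, from the white queen on a8.
Legal moves for Black: Kxb5, Na7.
Black is in check but has 2 legal moves → neither.

neither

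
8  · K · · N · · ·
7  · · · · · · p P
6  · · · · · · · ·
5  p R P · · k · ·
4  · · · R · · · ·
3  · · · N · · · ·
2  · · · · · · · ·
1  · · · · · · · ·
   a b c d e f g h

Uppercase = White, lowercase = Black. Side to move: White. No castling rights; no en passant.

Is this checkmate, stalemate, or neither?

White to move; white king on b8.
In check: no.
Legal moves for White include: Nxg7+, Nc7, Nf6, Nd6+, Kc8, Ka8, Kc7, Kb7, Ka7, Rb7, Rb6, Rxa5, Rbb4, Rb3, Rb2, Rb1, Rd8, Rd7, ... (list truncated; more exist).
White has legal moves and is not in check → neither.

neither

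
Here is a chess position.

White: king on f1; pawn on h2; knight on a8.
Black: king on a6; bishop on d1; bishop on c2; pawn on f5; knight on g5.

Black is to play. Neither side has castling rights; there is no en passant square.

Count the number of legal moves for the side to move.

20

Black to move; king on a6.
In check: no.
Legal moves: Kb7, Ka7, Kb5, Ka5, Nh7, Nf7, Ne6, Ne4, Nh3, Nf3, Be4, Ba4, Bd3+, Bb3, Bb1, Bh5, Bg4, Bf3, Be2+, f4.
Count: 20.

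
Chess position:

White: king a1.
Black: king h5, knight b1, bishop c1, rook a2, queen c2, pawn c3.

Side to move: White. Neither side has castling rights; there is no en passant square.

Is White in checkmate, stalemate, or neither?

checkmate

White to move; white king on a1.
In check: yes, from the black rook on a2.
King squares — b1: attacked by Qc2; a2: attacked by Qc2; b2: attacked by Bc1.
Legal moves for White: none.
In check with no legal moves → checkmate.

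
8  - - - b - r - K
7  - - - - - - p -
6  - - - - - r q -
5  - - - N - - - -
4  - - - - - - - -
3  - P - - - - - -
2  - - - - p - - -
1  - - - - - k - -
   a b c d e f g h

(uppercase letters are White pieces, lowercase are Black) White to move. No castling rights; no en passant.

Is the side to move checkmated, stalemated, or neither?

checkmate

White to move; white king on h8.
In check: yes, from the black rook on f8.
King squares — g7: attacked by Qg6; h7: attacked by Qg6; g8: attacked by Rf8.
Legal moves for White: none.
In check with no legal moves → checkmate.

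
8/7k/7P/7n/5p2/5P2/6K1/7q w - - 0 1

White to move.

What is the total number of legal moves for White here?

White to move; king on g2.
In check: yes, from the black queen on h1.
Legal moves: Kf2, Kxh1.
Count: 2.

2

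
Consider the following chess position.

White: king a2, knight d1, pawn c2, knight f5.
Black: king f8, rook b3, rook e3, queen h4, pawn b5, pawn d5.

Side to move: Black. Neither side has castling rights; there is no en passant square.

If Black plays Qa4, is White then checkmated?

After Qa4: white king on a2; in check: yes, from the black queen on a4.
King squares — a1: attacked by Qa4; b1: attacked by Rb3; b2: attacked by Rb3; a3: attacked by Rb3; b3: attacked by Re3.
White has no legal moves → checkmate.

yes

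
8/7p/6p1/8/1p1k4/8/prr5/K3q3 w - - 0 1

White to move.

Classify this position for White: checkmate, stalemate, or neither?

White to move; white king on a1.
In check: yes, from the black queen on e1.
King squares — b1: attacked by Qe1; a2: attacked by Rb2; b2: attacked by Rc2.
Legal moves for White: none.
In check with no legal moves → checkmate.

checkmate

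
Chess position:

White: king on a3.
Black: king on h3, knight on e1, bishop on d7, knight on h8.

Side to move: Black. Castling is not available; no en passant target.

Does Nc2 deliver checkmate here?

no

After Nc2: white king on a3; in check: yes, from the black knight on c2.
White has 3 legal replies: Kb3, Kb2, Ka2.
In check but a legal move exists → not checkmate.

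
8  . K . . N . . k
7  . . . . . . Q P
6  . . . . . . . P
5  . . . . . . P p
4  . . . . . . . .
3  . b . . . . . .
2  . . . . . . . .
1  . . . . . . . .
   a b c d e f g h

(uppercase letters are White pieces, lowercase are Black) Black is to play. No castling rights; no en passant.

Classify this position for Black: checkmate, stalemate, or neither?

checkmate

Black to move; black king on h8.
In check: yes, from the white queen on g7.
King squares — g7: attacked by Ph6; h7: attacked by Qg7; g8: attacked by Qg7.
Legal moves for Black: none.
In check with no legal moves → checkmate.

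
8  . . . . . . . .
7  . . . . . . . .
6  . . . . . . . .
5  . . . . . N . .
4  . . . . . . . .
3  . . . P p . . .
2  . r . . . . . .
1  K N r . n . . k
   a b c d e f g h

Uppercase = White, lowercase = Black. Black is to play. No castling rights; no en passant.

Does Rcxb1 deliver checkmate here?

After Rcxb1: white king on a1; in check: yes, from the black rook on b1.
King squares — b1: attacked by Rb2; a2: attacked by Rb2; b2: attacked by Rb1.
White has no legal moves → checkmate.

yes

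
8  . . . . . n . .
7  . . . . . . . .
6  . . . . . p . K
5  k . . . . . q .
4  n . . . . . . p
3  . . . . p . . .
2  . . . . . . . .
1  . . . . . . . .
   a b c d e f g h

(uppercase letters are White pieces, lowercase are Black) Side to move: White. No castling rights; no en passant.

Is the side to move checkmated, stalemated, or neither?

White to move; white king on h6.
In check: yes, from the black queen on g5.
King squares — g5: attacked by Pf6; h5: attacked by Qg5; g6: attacked by Qg5; g7: attacked by Qg5; h7: attacked by Nf8.
Legal moves for White: none.
In check with no legal moves → checkmate.

checkmate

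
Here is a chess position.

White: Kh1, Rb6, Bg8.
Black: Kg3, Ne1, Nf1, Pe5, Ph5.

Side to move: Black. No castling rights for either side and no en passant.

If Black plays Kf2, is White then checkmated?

no

After Kf2: white king on h1; in check: no.
White is not in check, so this cannot be checkmate.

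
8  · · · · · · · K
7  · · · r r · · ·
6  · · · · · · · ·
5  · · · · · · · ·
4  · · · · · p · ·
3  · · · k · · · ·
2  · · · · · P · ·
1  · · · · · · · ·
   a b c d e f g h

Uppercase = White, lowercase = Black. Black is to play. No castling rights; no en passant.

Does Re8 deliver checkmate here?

After Re8: white king on h8; in check: yes, from the black rook on e8.
King squares — g7: attacked by Rd7; h7: attacked by Rd7; g8: attacked by Re8.
White has no legal moves → checkmate.

yes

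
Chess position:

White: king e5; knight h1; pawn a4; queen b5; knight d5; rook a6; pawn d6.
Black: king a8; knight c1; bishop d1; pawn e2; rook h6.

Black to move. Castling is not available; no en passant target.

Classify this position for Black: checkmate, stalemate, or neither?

Black to move; black king on a8.
In check: yes, from the white rook on a6.
King squares — a7: attacked by Ra6; b7: attacked by Qb5; b8: attacked by Qb5.
Legal moves for Black: none.
In check with no legal moves → checkmate.

checkmate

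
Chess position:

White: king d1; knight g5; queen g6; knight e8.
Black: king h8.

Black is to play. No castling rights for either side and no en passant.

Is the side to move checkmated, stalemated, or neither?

Black to move; black king on h8.
In check: no.
King squares — g7: attacked by Qg6; h7: attacked by Ng5; g8: attacked by Qg6.
Legal moves for Black: none.
Not in check and no legal moves → stalemate.

stalemate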